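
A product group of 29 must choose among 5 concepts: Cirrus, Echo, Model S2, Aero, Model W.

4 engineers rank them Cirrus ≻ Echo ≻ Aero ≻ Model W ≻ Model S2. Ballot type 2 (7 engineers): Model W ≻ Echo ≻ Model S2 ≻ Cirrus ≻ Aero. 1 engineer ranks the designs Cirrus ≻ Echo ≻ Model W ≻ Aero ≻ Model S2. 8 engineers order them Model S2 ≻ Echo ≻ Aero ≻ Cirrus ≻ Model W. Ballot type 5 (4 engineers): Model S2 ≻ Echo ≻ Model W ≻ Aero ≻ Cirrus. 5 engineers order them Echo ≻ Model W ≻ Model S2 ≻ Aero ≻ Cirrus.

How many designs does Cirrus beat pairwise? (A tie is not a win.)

0

Cirrus against each rival (29 engineers):
Cirrus vs Echo: 5 to 24, Echo.
Cirrus vs Model S2: Model S2 wins 24–5.
Cirrus vs Aero: 4+7+1 = 12 for Cirrus, 17 for Aero — Aero by 17–12.
Cirrus vs Model W: Cirrus is ranked higher on 4+1+8 = 13 ballots, Model W on 16. Model W wins 16–13.
Cirrus beats no one; loses to Echo, Model S2, Aero, Model W — 0 pairwise wins.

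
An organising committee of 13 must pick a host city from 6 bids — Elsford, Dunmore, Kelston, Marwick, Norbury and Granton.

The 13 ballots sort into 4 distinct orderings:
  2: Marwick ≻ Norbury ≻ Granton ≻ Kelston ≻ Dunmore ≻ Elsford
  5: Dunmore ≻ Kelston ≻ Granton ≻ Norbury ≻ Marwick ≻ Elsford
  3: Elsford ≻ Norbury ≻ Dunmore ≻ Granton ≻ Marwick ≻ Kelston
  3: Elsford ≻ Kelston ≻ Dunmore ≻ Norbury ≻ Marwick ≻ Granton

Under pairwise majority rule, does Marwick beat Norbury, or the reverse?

Ballots ranking Marwick above Norbury: 2.
Ballots ranking Norbury above Marwick: 13 − 2 = 11.
Norbury wins the head-to-head 11–2.

Norbury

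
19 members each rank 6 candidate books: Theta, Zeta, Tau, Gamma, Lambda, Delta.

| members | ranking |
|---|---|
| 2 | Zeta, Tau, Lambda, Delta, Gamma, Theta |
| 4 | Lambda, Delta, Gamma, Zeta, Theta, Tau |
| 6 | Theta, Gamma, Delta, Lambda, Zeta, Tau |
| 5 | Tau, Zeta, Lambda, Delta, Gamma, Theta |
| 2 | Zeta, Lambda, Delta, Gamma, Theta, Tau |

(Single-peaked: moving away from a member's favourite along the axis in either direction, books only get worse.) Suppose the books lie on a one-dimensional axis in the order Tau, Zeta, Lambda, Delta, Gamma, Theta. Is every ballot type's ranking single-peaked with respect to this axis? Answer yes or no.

Axis positions: Tau=1, Zeta=2, Lambda=3, Delta=4, Gamma=5, Theta=6.
Ballot type 1 (peak Zeta at position 2): ranking walks positions 2-1-3-4-5-6, expanding outward from the peak — single-peaked.
Ballot type 2 (peak Lambda at position 3): ranking walks positions 3-4-5-2-6-1, expanding outward from the peak — single-peaked.
Ballot type 3 (peak Theta at position 6): ranking walks positions 6-5-4-3-2-1, expanding outward from the peak — single-peaked.
Ballot type 4 (peak Tau at position 1): ranking walks positions 1-2-3-4-5-6, expanding outward from the peak — single-peaked.
Ballot type 5 (peak Zeta at position 2): ranking walks positions 2-3-4-5-6-1, expanding outward from the peak — single-peaked.
Every ranking is single-peaked on this axis.

yes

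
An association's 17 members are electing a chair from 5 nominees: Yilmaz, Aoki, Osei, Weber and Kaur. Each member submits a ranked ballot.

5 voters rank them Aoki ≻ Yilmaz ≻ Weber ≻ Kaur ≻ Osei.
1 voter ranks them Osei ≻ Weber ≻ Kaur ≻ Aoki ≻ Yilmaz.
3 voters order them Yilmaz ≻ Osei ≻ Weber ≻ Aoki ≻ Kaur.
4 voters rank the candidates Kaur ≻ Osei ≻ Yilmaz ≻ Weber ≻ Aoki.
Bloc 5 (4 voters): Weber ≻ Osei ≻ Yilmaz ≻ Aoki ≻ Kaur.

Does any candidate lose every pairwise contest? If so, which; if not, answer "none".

Pairwise majorities:
Yilmaz vs Aoki: 11 to 6, Yilmaz.
Yilmaz–Osei: Osei 9–8.
Yilmaz vs Weber: Yilmaz preferred on 5+3+4 = 12 ballots; Yilmaz wins 12–5.
Yilmaz–Kaur: Yilmaz 12–5.
Aoki vs Osei: 5 for Aoki, 12 for Osei — Osei by 12–5.
Aoki vs Weber: Weber wins 12–5.
Aoki vs Kaur: Aoki, 12–5.
Osei vs Weber: 1+3+4 = 8 for Osei, 9 for Weber — Weber by 9–8.
Osei vs Kaur: Kaur wins 9–8.
Weber vs Kaur: 5+1+3+4 = 13 for Weber, 4 for Kaur — Weber by 13–4.
Every candidate wins at least one matchup (Yilmaz beats Aoki; Aoki beats Kaur; Osei beats Yilmaz; Weber beats Aoki; Kaur beats Osei), so there is no Condorcet loser.

none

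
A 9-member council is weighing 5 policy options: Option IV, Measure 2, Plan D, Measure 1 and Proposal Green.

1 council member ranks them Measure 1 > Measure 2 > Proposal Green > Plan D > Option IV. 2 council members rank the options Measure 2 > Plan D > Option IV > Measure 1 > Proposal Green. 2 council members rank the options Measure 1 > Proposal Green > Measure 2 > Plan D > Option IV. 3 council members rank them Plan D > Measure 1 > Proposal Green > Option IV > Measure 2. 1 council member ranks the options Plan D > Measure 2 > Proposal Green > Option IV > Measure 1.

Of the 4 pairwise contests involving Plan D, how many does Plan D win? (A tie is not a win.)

3

Plan D against each rival (9 council members):
Plan D vs Option IV: Plan D, 9–0.
Plan D vs Measure 2: Measure 2, 5–4.
Plan D vs Measure 1: Plan D is ranked higher on 2+3+1 = 6 ballots, Measure 1 on 3. Plan D wins 6–3.
Plan D vs Proposal Green: Plan D, 6–3.
Plan D beats Option IV, Measure 1, Proposal Green; loses to Measure 2 — 3 pairwise wins.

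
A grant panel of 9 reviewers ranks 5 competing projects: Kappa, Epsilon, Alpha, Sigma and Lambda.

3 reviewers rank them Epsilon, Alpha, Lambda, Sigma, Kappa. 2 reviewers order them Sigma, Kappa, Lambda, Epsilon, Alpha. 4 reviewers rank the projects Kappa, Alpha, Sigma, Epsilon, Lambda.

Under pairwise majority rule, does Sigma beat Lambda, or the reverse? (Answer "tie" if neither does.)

Sigma

Ballots ranking Sigma above Lambda: 2 + 4 = 6.
Ballots ranking Lambda above Sigma: 9 − 6 = 3.
Sigma wins the head-to-head 6–3.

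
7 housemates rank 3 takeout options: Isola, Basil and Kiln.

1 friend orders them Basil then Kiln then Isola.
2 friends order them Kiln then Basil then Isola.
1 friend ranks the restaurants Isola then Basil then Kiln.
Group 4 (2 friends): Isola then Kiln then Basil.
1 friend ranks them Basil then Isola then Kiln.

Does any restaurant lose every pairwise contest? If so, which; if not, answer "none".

Head-to-head results (7 friends):
Isola vs Basil: 1+2 = 3 for Isola, 4 for Basil — Basil by 4–3.
Isola vs Kiln: 4 to 3, Isola.
Basil vs Kiln: 1+1+1 = 3 for Basil, 4 for Kiln — Kiln by 4–3.
No restaurant is winless: Isola beats Kiln; Basil beats Isola; Kiln beats Basil. There is no Condorcet loser.

none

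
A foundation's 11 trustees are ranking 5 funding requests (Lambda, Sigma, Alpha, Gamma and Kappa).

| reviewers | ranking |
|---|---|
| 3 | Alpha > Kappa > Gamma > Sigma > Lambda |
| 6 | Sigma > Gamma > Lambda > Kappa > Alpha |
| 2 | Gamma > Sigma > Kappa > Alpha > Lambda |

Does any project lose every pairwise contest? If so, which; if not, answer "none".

Alpha

Pairwise majorities:
Lambda–Sigma: Sigma 11–0.
Lambda–Alpha: Lambda 6–5.
Lambda vs Gamma: 0 for Lambda, 11 for Gamma — Gamma by 11–0.
Lambda vs Kappa: Lambda wins 6–5.
Sigma–Alpha: Sigma 8–3.
Sigma vs Gamma: 6 to 5, Sigma.
Sigma vs Kappa: Sigma, 8–3.
Alpha vs Gamma: Gamma wins 8–3.
Alpha vs Kappa: 3 to 8, Kappa.
Gamma vs Kappa: Gamma, 8–3.
Alpha loses to every other project — it is the Condorcet loser.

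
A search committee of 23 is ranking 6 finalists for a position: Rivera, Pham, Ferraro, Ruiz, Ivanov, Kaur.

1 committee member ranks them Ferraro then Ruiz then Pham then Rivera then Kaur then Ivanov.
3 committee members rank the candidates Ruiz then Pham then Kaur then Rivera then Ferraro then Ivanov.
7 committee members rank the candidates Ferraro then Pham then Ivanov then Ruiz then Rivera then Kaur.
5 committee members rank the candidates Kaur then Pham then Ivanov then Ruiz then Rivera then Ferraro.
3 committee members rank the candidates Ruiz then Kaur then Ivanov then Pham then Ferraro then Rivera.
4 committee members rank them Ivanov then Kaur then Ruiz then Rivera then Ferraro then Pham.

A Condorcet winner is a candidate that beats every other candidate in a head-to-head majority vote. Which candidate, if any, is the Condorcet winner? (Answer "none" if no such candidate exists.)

none

Pairwise majorities:
Rivera vs Pham: Rivera is ranked higher on 4 ballots, Pham on 19. Pham wins 19–4.
Rivera vs Ferraro: Rivera, 12–11.
Rivera vs Ruiz: Ruiz, 23–0.
Rivera vs Ivanov: Rivera is ranked higher on 1+3 = 4 ballots, Ivanov on 19. Ivanov wins 19–4.
Rivera vs Kaur: 1+7 = 8 for Rivera, 15 for Kaur — Kaur by 15–8.
Pham vs Ferraro: Pham preferred on 3+5+3 = 11 ballots; Ferraro wins 12–11.
Pham–Ruiz: Pham 12–11.
Pham vs Ivanov: 1+3+7+5 = 16 for Pham, 7 for Ivanov — Pham by 16–7.
Pham vs Kaur: Kaur wins 12–11.
Ferraro vs Ruiz: 8 to 15, Ruiz.
Ferraro vs Ivanov: Ivanov, 12–11.
Ferraro vs Kaur: Ferraro preferred on 1+7 = 8 ballots; Kaur wins 15–8.
Ruiz–Ivanov: Ivanov 16–7.
Ruiz vs Kaur: Ruiz wins 14–9.
Ivanov vs Kaur: Kaur, 12–11.
Each candidate drops at least one matchup (Rivera loses to Pham; Pham loses to Ferraro; Ferraro loses to Rivera; Ruiz loses to Pham; Ivanov loses to Pham; Kaur loses to Ruiz); the cycle Rivera > Ferraro > Pham > Rivera rules out a Condorcet winner.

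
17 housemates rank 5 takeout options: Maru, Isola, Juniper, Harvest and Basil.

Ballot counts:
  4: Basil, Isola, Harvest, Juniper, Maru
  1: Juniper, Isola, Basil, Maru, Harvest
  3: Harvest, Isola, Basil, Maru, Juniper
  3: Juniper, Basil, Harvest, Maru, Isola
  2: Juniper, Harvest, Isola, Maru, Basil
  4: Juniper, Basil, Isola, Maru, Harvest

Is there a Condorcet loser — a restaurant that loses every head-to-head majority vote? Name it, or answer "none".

Head-to-head results (17 friends):
Maru vs Isola: Isola wins 14–3.
Maru vs Juniper: 3 to 14, Juniper.
Maru vs Harvest: Maru preferred on 1+4 = 5 ballots; Harvest wins 12–5.
Maru vs Basil: Basil, 15–2.
Isola vs Juniper: Isola preferred on 4+3 = 7 ballots; Juniper wins 10–7.
Isola vs Harvest: Isola, 9–8.
Isola vs Basil: 6 to 11, Basil.
Juniper vs Harvest: Juniper, 10–7.
Juniper vs Basil: Juniper preferred on 1+3+2+4 = 10 ballots; Juniper wins 10–7.
Harvest–Basil: Basil 12–5.
Maru loses to every other restaurant — it is the Condorcet loser.

Maru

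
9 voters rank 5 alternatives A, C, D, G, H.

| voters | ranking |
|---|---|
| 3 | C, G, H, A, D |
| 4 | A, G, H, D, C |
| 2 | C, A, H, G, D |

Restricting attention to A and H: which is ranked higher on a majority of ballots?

Ballots ranking A above H: 4 + 2 = 6.
Ballots ranking H above A: 9 − 6 = 3.
A wins the head-to-head 6–3.

A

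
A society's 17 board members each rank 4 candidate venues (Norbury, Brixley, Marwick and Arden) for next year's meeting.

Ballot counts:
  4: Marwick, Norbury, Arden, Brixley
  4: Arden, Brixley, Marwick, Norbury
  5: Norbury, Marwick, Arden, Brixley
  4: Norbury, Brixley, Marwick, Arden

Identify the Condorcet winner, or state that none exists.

Head-to-head results (17 organisers):
Norbury–Brixley: Norbury 13–4.
Norbury vs Marwick: 9 to 8, Norbury.
Norbury–Arden: Norbury 13–4.
Brixley vs Marwick: Brixley preferred on 4+4 = 8 ballots; Marwick wins 9–8.
Brixley vs Arden: Arden wins 13–4.
Marwick–Arden: Marwick 13–4.
Norbury defeats every rival head-to-head and is the Condorcet winner.

Norbury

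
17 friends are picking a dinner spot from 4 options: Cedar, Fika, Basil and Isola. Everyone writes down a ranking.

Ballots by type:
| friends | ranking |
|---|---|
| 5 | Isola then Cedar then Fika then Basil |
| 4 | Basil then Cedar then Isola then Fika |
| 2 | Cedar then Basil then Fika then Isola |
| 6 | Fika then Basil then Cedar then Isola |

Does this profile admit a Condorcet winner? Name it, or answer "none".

none

Check each pair by majority over 17 ballots:
Cedar vs Fika: Cedar is ranked higher on 5+4+2 = 11 ballots, Fika on 6. Cedar wins 11–6.
Cedar vs Basil: 5+2 = 7 for Cedar, 10 for Basil — Basil by 10–7.
Cedar vs Isola: Cedar is ranked higher on 4+2+6 = 12 ballots, Isola on 5. Cedar wins 12–5.
Fika vs Basil: 5+6 = 11 for Fika, 6 for Basil — Fika by 11–6.
Fika vs Isola: 2+6 = 8 for Fika, 9 for Isola — Isola by 9–8.
Basil vs Isola: 4+2+6 = 12 for Basil, 5 for Isola — Basil by 12–5.
Each restaurant drops at least one matchup (Cedar loses to Basil; Fika loses to Cedar; Basil loses to Fika; Isola loses to Cedar); the cycle Cedar → Fika → Basil → Cedar rules out a Condorcet winner.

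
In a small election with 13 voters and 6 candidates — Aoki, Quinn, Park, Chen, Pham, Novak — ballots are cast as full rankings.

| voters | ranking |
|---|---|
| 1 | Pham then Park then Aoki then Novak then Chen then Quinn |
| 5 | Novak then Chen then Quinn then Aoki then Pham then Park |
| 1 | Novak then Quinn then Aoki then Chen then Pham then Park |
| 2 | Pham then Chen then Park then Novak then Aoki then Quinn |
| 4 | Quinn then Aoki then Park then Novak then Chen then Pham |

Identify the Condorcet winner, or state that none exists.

none

Pairwise majorities:
Aoki vs Quinn: Quinn wins 10–3.
Aoki vs Park: Aoki wins 10–3.
Aoki–Chen: Chen 7–6.
Aoki vs Pham: Aoki, 10–3.
Aoki vs Novak: Novak, 8–5.
Quinn–Park: Quinn 10–3.
Quinn vs Chen: Chen, 8–5.
Quinn vs Pham: Quinn wins 10–3.
Quinn vs Novak: Novak, 9–4.
Park vs Chen: Chen, 8–5.
Park–Pham: Pham 9–4.
Park vs Novak: Park, 7–6.
Chen vs Pham: Chen wins 10–3.
Chen–Novak: Novak 11–2.
Pham–Novak: Novak 10–3.
No candidate is unbeaten: Aoki loses to Quinn; Quinn loses to Chen; Park loses to Aoki; Chen loses to Novak; Pham loses to Aoki; Novak loses to Park. In particular Aoki → Park → Novak → Aoki is a majority cycle — no Condorcet winner exists.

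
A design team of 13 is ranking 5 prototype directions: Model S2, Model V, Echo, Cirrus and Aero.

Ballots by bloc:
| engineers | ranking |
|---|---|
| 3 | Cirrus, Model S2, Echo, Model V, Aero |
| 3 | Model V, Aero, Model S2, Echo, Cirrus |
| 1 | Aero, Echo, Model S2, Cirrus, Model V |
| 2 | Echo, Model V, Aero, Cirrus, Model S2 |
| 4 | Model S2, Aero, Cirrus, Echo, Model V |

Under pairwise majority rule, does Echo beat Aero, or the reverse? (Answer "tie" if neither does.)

Ballots ranking Echo above Aero: 3 + 2 = 5.
Ballots ranking Aero above Echo: 13 − 5 = 8.
Aero wins the head-to-head 8–5.

Aero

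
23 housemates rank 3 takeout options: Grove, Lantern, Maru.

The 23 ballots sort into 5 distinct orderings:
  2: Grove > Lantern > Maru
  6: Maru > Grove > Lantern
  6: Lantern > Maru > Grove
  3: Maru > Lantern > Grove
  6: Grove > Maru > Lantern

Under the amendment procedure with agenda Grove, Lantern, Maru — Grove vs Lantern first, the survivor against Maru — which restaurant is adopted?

Maru

Round 1: Grove vs Lantern — 14–9, Grove advances.
Round 2: Grove vs Maru — 8–15, Maru advances.
Maru survives the agenda.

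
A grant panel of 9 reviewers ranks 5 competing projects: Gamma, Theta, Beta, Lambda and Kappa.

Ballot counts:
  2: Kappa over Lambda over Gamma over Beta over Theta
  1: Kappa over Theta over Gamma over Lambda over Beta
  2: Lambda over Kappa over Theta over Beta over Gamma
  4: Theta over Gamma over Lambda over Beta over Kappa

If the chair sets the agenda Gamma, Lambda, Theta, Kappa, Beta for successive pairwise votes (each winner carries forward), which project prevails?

Round 1: Gamma vs Lambda — 5–4, Gamma advances.
Round 2: Gamma vs Theta — 2–7, Theta advances.
Round 3: Theta vs Kappa — 4–5, Kappa advances.
Round 4: Kappa vs Beta — 5–4, Kappa advances.
The agenda winner is Kappa.

Kappa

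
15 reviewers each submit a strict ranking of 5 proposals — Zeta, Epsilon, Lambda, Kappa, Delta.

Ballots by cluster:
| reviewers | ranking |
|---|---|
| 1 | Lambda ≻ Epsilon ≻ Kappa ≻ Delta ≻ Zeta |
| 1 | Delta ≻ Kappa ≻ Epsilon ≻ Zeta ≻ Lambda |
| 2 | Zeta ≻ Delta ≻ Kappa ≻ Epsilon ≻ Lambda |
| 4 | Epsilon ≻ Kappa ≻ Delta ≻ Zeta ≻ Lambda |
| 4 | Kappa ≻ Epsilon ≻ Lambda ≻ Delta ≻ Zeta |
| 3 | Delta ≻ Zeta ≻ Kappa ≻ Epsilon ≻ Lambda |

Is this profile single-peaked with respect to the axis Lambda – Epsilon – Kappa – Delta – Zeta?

yes

Axis positions: Lambda=1, Epsilon=2, Kappa=3, Delta=4, Zeta=5.
Cluster 1 (peak Lambda at position 1): ranking walks positions 1-2-3-4-5, expanding outward from the peak — single-peaked.
Cluster 2 (peak Delta at position 4): ranking walks positions 4-3-2-5-1, expanding outward from the peak — single-peaked.
Cluster 3 (peak Zeta at position 5): ranking walks positions 5-4-3-2-1, expanding outward from the peak — single-peaked.
Cluster 4 (peak Epsilon at position 2): ranking walks positions 2-3-4-5-1, expanding outward from the peak — single-peaked.
Cluster 5 (peak Kappa at position 3): ranking walks positions 3-2-1-4-5, expanding outward from the peak — single-peaked.
Cluster 6 (peak Delta at position 4): ranking walks positions 4-5-3-2-1, expanding outward from the peak — single-peaked.
Every ranking is single-peaked on this axis.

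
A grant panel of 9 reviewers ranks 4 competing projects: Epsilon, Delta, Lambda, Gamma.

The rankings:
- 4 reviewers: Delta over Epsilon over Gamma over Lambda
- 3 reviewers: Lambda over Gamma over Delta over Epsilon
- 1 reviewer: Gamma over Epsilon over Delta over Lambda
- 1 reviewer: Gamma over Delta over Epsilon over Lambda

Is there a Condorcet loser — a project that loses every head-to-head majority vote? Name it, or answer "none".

Pairwise majorities:
Epsilon vs Delta: Delta wins 8–1.
Epsilon vs Lambda: Epsilon wins 6–3.
Epsilon vs Gamma: Epsilon preferred on 4 ballots; Gamma wins 5–4.
Delta vs Lambda: 4+1+1 = 6 for Delta, 3 for Lambda — Delta by 6–3.
Delta vs Gamma: 4 to 5, Gamma.
Lambda vs Gamma: Gamma wins 6–3.
Lambda loses to every other project — it is the Condorcet loser.

Lambda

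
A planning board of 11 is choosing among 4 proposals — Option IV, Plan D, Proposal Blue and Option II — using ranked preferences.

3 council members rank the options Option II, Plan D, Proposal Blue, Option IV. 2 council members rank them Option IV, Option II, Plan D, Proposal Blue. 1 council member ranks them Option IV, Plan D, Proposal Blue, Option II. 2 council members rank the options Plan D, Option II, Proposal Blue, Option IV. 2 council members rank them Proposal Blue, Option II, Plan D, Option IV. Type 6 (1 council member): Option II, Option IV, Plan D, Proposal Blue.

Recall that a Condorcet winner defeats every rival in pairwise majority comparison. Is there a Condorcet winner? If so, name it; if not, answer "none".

Pairwise majorities:
Option IV vs Plan D: Plan D, 7–4.
Option IV–Proposal Blue: Proposal Blue 7–4.
Option IV vs Option II: Option II, 8–3.
Plan D vs Proposal Blue: Plan D, 9–2.
Plan D vs Option II: Option II wins 8–3.
Proposal Blue vs Option II: Option II wins 8–3.
Only Option II has no losses; Option II is the Condorcet winner.

Option II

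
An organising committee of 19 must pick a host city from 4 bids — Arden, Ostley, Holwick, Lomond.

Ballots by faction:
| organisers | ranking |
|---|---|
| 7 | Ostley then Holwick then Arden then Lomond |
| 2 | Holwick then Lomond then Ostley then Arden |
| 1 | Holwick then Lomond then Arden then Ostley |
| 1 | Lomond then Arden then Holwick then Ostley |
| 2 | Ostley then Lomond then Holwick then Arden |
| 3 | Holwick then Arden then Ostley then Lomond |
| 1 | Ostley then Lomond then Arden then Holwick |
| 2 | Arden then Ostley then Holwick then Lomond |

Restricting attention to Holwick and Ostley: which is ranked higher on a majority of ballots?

Ostley

Ballots ranking Holwick above Ostley: 2 + 1 + 1 + 3 = 7.
Ballots ranking Ostley above Holwick: 19 − 7 = 12.
Ostley wins the head-to-head 12–7.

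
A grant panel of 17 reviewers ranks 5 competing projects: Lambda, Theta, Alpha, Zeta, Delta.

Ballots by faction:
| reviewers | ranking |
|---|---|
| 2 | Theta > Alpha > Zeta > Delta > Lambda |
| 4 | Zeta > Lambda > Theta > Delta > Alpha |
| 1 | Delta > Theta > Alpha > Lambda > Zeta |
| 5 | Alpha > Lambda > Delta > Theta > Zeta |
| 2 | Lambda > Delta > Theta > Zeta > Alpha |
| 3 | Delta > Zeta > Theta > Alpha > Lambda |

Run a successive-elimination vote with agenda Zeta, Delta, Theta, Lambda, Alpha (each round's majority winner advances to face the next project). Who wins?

Alpha

Round 1: Zeta vs Delta — 6–11, Delta advances.
Round 2: Delta vs Theta — 11–6, Delta advances.
Round 3: Delta vs Lambda — 6–11, Lambda advances.
Round 4: Lambda vs Alpha — 6–11, Alpha advances.
The agenda winner is Alpha.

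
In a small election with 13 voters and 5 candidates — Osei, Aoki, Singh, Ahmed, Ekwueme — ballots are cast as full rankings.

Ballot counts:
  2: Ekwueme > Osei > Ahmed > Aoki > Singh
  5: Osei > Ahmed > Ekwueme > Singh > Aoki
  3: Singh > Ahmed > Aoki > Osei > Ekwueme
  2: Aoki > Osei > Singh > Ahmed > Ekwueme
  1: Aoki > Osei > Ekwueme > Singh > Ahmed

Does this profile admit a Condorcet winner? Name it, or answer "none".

Osei

Head-to-head results (13 voters):
Osei vs Aoki: 2+5 = 7 for Osei, 6 for Aoki — Osei by 7–6.
Osei vs Singh: Osei is ranked higher on 2+5+2+1 = 10 ballots, Singh on 3. Osei wins 10–3.
Osei vs Ahmed: 10 to 3, Osei.
Osei vs Ekwueme: 11 to 2, Osei.
Aoki vs Singh: Aoki preferred on 2+2+1 = 5 ballots; Singh wins 8–5.
Aoki vs Ahmed: 3 to 10, Ahmed.
Aoki vs Ekwueme: Aoki is ranked higher on 3+2+1 = 6 ballots, Ekwueme on 7. Ekwueme wins 7–6.
Singh vs Ahmed: 3+2+1 = 6 for Singh, 7 for Ahmed — Ahmed by 7–6.
Singh vs Ekwueme: Singh is ranked higher on 3+2 = 5 ballots, Ekwueme on 8. Ekwueme wins 8–5.
Ahmed vs Ekwueme: Ahmed preferred on 5+3+2 = 10 ballots; Ahmed wins 10–3.
Osei defeats every rival head-to-head and is the Condorcet winner.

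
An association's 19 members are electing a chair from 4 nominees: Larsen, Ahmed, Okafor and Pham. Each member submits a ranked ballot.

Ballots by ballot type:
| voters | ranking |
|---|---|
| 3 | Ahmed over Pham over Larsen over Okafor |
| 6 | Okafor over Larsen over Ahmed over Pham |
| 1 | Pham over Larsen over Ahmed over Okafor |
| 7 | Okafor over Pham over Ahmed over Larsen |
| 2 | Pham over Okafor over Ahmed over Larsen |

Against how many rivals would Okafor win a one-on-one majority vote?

3

Okafor against each rival (19 voters):
Okafor vs Larsen: Okafor is ranked higher on 6+7+2 = 15 ballots, Larsen on 4. Okafor wins 15–4.
Okafor–Ahmed: Okafor 15–4.
Okafor vs Pham: Okafor is ranked higher on 6+7 = 13 ballots, Pham on 6. Okafor wins 13–6.
Okafor beats Larsen, Ahmed, Pham — 3 pairwise wins.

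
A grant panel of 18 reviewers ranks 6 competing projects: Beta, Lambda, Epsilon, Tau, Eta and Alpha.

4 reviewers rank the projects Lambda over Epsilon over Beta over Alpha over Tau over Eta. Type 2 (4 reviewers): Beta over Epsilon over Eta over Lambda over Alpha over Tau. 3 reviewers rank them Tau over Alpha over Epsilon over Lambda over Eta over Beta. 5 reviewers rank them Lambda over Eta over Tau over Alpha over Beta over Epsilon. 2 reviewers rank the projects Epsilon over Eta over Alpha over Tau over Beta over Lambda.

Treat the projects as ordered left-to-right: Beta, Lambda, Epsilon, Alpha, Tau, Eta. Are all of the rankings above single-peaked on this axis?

no

Axis positions: Beta=1, Lambda=2, Epsilon=3, Alpha=4, Tau=5, Eta=6.
Type 1 (peak Lambda at position 2): ranking walks positions 2-3-1-4-5-6, expanding outward from the peak — single-peaked.
Type 2: ranking walks positions 1-3-6-2-4-5; Epsilon is ranked above Lambda even though Lambda lies between Epsilon and the peak Beta on the axis — preferences dip and rise again. Not single-peaked.
Type 3 (peak Tau at position 5): ranking walks positions 5-4-3-2-6-1, expanding outward from the peak — single-peaked.
Type 4: ranking walks positions 2-6-5-4-1-3; Eta is ranked above Epsilon even though Epsilon lies between Eta and the peak Lambda on the axis — preferences dip and rise again. Not single-peaked.
Type 5: ranking walks positions 3-6-4-5-1-2; Eta is ranked above Alpha even though Alpha lies between Eta and the peak Epsilon on the axis — preferences dip and rise again. Not single-peaked.
Type 2 violates single-peakedness, so the profile is not single-peaked on this axis.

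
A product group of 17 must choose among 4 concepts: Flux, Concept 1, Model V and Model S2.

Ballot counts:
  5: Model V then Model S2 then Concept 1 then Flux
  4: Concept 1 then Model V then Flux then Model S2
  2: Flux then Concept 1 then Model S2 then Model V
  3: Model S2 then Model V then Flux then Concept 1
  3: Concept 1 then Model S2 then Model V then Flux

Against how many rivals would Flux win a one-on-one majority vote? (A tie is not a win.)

Flux against each rival (17 engineers):
Flux vs Concept 1: Concept 1 wins 12–5.
Flux vs Model V: 2 to 15, Model V.
Flux vs Model S2: Flux is ranked higher on 4+2 = 6 ballots, Model S2 on 11. Model S2 wins 11–6.
Flux beats no one; loses to Concept 1, Model V, Model S2 — 0 pairwise wins.

0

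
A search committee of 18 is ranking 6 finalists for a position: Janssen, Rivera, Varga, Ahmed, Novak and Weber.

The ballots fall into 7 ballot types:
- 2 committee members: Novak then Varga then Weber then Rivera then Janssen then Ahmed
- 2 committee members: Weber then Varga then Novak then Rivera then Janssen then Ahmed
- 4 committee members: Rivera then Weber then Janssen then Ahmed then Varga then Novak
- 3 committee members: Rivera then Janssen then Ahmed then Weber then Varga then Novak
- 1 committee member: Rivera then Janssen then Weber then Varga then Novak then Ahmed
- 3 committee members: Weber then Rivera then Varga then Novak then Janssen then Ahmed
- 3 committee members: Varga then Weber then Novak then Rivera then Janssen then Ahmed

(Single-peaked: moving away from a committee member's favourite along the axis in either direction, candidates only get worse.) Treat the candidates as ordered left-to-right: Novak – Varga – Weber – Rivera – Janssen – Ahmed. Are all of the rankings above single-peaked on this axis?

Axis positions: Novak=1, Varga=2, Weber=3, Rivera=4, Janssen=5, Ahmed=6.
Ballot type 1 (peak Novak at position 1): ranking walks positions 1-2-3-4-5-6, expanding outward from the peak — single-peaked.
Ballot type 2 (peak Weber at position 3): ranking walks positions 3-2-1-4-5-6, expanding outward from the peak — single-peaked.
Ballot type 3 (peak Rivera at position 4): ranking walks positions 4-3-5-6-2-1, expanding outward from the peak — single-peaked.
Ballot type 4 (peak Rivera at position 4): ranking walks positions 4-5-6-3-2-1, expanding outward from the peak — single-peaked.
Ballot type 5 (peak Rivera at position 4): ranking walks positions 4-5-3-2-1-6, expanding outward from the peak — single-peaked.
Ballot type 6 (peak Weber at position 3): ranking walks positions 3-4-2-1-5-6, expanding outward from the peak — single-peaked.
Ballot type 7 (peak Varga at position 2): ranking walks positions 2-3-1-4-5-6, expanding outward from the peak — single-peaked.
Every ranking is single-peaked on this axis.

yes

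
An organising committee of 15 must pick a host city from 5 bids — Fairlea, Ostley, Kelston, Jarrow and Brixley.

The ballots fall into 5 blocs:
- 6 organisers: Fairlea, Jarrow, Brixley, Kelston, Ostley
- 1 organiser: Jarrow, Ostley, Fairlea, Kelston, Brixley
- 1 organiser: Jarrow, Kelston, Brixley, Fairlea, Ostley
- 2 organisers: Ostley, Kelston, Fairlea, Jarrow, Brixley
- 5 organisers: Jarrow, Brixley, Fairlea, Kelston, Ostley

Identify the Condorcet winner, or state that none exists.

Fairlea

Check each pair by majority over 15 ballots:
Fairlea vs Ostley: Fairlea wins 12–3.
Fairlea vs Kelston: Fairlea, 12–3.
Fairlea vs Jarrow: Fairlea wins 8–7.
Fairlea vs Brixley: Fairlea wins 9–6.
Ostley vs Kelston: Kelston, 12–3.
Ostley vs Jarrow: Jarrow, 13–2.
Ostley vs Brixley: Brixley, 12–3.
Kelston vs Jarrow: Jarrow, 13–2.
Kelston vs Brixley: Brixley, 11–4.
Jarrow vs Brixley: Jarrow wins 15–0.
Fairlea wins every pairwise contest, so Fairlea is the Condorcet winner.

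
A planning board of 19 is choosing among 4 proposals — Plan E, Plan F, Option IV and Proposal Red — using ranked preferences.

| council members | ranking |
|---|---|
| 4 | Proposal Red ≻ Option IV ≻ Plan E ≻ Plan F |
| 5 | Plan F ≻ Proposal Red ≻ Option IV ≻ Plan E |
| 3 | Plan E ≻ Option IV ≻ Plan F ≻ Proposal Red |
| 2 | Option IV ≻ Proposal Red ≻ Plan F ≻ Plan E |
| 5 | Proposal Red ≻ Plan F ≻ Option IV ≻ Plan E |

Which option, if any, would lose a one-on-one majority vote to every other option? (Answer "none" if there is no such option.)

Plan E

Pairwise majorities:
Plan E vs Plan F: Plan F wins 12–7.
Plan E vs Option IV: Option IV, 16–3.
Plan E vs Proposal Red: 3 for Plan E, 16 for Proposal Red — Proposal Red by 16–3.
Plan F vs Option IV: Plan F wins 10–9.
Plan F vs Proposal Red: 8 to 11, Proposal Red.
Option IV vs Proposal Red: Option IV preferred on 3+2 = 5 ballots; Proposal Red wins 14–5.
Plan E is beaten in every head-to-head and is the Condorcet loser.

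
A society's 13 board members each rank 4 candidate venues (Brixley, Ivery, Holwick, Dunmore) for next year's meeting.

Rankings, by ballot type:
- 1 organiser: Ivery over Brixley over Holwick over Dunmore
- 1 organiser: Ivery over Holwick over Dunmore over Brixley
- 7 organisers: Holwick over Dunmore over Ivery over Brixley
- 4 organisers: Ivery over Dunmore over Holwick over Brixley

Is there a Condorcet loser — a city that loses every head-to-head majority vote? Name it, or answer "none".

Brixley

Head-to-head results (13 organisers):
Brixley vs Ivery: Ivery, 13–0.
Brixley vs Holwick: Holwick, 12–1.
Brixley vs Dunmore: 1 to 12, Dunmore.
Ivery vs Holwick: Holwick, 7–6.
Ivery vs Dunmore: Ivery preferred on 1+1+4 = 6 ballots; Dunmore wins 7–6.
Holwick vs Dunmore: 1+1+7 = 9 for Holwick, 4 for Dunmore — Holwick by 9–4.
Only Brixley has no wins; Brixley is the Condorcet loser.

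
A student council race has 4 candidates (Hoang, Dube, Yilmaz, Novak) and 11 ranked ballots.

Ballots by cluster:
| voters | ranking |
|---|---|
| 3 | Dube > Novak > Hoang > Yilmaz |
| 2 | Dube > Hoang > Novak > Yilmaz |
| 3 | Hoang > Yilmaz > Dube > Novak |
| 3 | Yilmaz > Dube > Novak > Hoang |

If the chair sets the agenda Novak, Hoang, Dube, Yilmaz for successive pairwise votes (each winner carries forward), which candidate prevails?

Round 1: Novak vs Hoang — 6–5, Novak advances.
Round 2: Novak vs Dube — 0–11, Dube advances.
Round 3: Dube vs Yilmaz — 5–6, Yilmaz advances.
Yilmaz survives the agenda.

Yilmaz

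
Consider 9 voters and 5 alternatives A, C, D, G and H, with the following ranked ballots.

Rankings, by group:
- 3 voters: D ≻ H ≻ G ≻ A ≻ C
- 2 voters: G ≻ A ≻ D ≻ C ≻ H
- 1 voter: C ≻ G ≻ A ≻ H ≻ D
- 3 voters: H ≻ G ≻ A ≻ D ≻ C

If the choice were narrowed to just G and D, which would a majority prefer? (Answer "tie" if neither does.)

Ballots ranking G above D: 2 + 1 + 3 = 6.
Ballots ranking D above G: 9 − 6 = 3.
G wins the head-to-head 6–3.

G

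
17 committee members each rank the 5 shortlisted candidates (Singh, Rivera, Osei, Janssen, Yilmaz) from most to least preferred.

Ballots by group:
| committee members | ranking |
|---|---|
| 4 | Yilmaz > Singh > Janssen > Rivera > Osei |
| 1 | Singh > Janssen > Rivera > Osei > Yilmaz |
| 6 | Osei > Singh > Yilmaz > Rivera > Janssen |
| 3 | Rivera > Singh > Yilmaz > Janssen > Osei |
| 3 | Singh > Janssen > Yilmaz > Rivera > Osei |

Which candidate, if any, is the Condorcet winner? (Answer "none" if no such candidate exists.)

Pairwise majorities:
Singh vs Rivera: Singh, 14–3.
Singh vs Osei: Singh, 11–6.
Singh vs Janssen: Singh, 17–0.
Singh vs Yilmaz: Singh preferred on 1+6+3+3 = 13 ballots; Singh wins 13–4.
Rivera–Osei: Rivera 11–6.
Rivera–Janssen: Rivera 9–8.
Rivera–Yilmaz: Yilmaz 13–4.
Osei vs Janssen: Janssen wins 11–6.
Osei vs Yilmaz: Yilmaz, 10–7.
Janssen vs Yilmaz: Yilmaz, 13–4.
Only Singh has no losses; Singh is the Condorcet winner.

Singh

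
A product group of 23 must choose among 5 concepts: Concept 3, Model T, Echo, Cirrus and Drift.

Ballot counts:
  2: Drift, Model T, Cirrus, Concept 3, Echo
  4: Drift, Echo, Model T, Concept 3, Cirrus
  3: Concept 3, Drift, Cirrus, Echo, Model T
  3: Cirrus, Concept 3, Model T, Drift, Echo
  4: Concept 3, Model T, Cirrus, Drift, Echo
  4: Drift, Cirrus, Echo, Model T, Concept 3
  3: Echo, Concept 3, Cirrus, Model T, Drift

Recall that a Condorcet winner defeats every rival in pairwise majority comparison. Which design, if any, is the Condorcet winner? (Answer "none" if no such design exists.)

Concept 3

Head-to-head results (23 engineers):
Concept 3 vs Model T: Concept 3, 13–10.
Concept 3 vs Echo: Concept 3 preferred on 2+3+3+4 = 12 ballots; Concept 3 wins 12–11.
Concept 3 vs Cirrus: 4+3+4+3 = 14 for Concept 3, 9 for Cirrus — Concept 3 by 14–9.
Concept 3 vs Drift: Concept 3 is ranked higher on 3+3+4+3 = 13 ballots, Drift on 10. Concept 3 wins 13–10.
Model T vs Echo: 9 to 14, Echo.
Model T vs Cirrus: Cirrus wins 13–10.
Model T vs Drift: 10 to 13, Drift.
Echo vs Cirrus: Echo preferred on 4+3 = 7 ballots; Cirrus wins 16–7.
Echo–Drift: Drift 20–3.
Cirrus–Drift: Drift 13–10.
Concept 3 defeats every rival head-to-head and is the Condorcet winner.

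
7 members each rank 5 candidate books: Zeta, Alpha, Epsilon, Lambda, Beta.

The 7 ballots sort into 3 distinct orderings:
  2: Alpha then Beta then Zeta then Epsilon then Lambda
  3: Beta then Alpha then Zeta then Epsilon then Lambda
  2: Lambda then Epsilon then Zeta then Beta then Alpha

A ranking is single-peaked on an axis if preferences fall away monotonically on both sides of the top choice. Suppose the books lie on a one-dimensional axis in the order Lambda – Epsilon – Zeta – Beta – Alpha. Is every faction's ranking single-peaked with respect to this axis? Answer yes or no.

yes

Axis positions: Lambda=1, Epsilon=2, Zeta=3, Beta=4, Alpha=5.
Faction 1 (peak Alpha at position 5): ranking walks positions 5-4-3-2-1, expanding outward from the peak — single-peaked.
Faction 2 (peak Beta at position 4): ranking walks positions 4-5-3-2-1, expanding outward from the peak — single-peaked.
Faction 3 (peak Lambda at position 1): ranking walks positions 1-2-3-4-5, expanding outward from the peak — single-peaked.
Every ranking is single-peaked on this axis.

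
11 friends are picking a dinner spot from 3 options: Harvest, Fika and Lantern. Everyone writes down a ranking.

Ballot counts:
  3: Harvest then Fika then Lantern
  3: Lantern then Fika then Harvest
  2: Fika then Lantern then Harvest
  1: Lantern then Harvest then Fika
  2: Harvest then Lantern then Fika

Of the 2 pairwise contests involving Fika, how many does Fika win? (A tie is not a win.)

Fika against each rival (11 friends):
Fika vs Harvest: 3+2 = 5 for Fika, 6 for Harvest — Harvest by 6–5.
Fika vs Lantern: Fika preferred on 3+2 = 5 ballots; Lantern wins 6–5.
Fika beats no one; loses to Harvest, Lantern — 0 pairwise wins.

0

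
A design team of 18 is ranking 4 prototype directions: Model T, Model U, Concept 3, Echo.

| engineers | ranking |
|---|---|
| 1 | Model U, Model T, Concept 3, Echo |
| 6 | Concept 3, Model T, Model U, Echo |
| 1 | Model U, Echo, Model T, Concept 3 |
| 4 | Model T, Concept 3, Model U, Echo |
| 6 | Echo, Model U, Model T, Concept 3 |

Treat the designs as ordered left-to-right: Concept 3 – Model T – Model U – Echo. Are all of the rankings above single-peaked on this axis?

Axis positions: Concept 3=1, Model T=2, Model U=3, Echo=4.
Ballot type 1 (peak Model U at position 3): ranking walks positions 3-2-1-4, expanding outward from the peak — single-peaked.
Ballot type 2 (peak Concept 3 at position 1): ranking walks positions 1-2-3-4, expanding outward from the peak — single-peaked.
Ballot type 3 (peak Model U at position 3): ranking walks positions 3-4-2-1, expanding outward from the peak — single-peaked.
Ballot type 4 (peak Model T at position 2): ranking walks positions 2-1-3-4, expanding outward from the peak — single-peaked.
Ballot type 5 (peak Echo at position 4): ranking walks positions 4-3-2-1, expanding outward from the peak — single-peaked.
Every ranking is single-peaked on this axis.

yes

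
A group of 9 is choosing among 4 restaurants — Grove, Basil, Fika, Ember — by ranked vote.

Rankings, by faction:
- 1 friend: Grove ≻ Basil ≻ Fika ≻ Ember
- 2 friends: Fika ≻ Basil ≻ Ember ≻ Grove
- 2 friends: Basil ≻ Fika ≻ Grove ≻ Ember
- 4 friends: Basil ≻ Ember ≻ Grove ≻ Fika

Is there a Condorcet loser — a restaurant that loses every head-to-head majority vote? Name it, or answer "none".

none

Pairwise majorities:
Grove vs Basil: Basil, 8–1.
Grove–Fika: Grove 5–4.
Grove vs Ember: 3 to 6, Ember.
Basil vs Fika: 7 to 2, Basil.
Basil vs Ember: 9 to 0, Basil.
Fika vs Ember: Fika wins 5–4.
Each restaurant has at least one pairwise win (Grove beats Fika; Basil beats Grove; Fika beats Ember; Ember beats Grove) — no Condorcet loser.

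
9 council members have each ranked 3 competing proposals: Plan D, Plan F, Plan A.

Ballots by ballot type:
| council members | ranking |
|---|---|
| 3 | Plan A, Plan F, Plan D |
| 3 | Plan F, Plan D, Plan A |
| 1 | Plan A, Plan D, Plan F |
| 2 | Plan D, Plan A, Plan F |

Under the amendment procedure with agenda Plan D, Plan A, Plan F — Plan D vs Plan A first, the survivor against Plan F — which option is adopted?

Plan F

Round 1: Plan D vs Plan A — 5–4, Plan D advances.
Round 2: Plan D vs Plan F — 3–6, Plan F advances.
The agenda winner is Plan F.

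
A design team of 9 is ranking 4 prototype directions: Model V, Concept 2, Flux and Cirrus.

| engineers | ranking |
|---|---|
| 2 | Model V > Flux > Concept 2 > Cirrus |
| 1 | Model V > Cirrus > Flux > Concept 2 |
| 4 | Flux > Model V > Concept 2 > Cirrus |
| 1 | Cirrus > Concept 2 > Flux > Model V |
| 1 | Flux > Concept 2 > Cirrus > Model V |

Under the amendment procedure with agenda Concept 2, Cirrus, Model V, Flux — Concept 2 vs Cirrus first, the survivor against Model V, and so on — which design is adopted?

Flux

Round 1: Concept 2 vs Cirrus — 7–2, Concept 2 advances.
Round 2: Concept 2 vs Model V — 2–7, Model V advances.
Round 3: Model V vs Flux — 3–6, Flux advances.
The agenda winner is Flux.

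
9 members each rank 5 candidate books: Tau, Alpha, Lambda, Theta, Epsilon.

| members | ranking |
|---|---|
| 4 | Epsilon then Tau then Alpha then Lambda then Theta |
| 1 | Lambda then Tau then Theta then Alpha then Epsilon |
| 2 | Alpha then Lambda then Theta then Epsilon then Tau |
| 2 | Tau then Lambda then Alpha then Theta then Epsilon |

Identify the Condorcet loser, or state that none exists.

none

Head-to-head results (9 members):
Tau vs Alpha: 7 to 2, Tau.
Tau–Lambda: Tau 6–3.
Tau vs Theta: 4+1+2 = 7 for Tau, 2 for Theta — Tau by 7–2.
Tau–Epsilon: Epsilon 6–3.
Alpha vs Lambda: Alpha wins 6–3.
Alpha vs Theta: Alpha preferred on 4+2+2 = 8 ballots; Alpha wins 8–1.
Alpha vs Epsilon: Alpha preferred on 1+2+2 = 5 ballots; Alpha wins 5–4.
Lambda–Theta: Lambda 9–0.
Lambda vs Epsilon: Lambda wins 5–4.
Theta vs Epsilon: Theta wins 5–4.
No book is winless: Tau beats Alpha; Alpha beats Lambda; Lambda beats Theta; Theta beats Epsilon; Epsilon beats Tau. There is no Condorcet loser.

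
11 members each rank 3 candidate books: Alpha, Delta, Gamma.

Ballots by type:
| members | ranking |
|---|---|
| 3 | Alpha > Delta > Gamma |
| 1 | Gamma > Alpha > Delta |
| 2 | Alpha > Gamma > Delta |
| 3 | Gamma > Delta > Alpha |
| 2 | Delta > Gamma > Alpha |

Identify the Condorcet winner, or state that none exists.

Gamma

Check each pair by majority over 11 ballots:
Alpha vs Delta: 3+1+2 = 6 for Alpha, 5 for Delta — Alpha by 6–5.
Alpha vs Gamma: Alpha preferred on 3+2 = 5 ballots; Gamma wins 6–5.
Delta vs Gamma: 3+2 = 5 for Delta, 6 for Gamma — Gamma by 6–5.
Gamma beats each of Alpha, Delta — Gamma is the Condorcet winner.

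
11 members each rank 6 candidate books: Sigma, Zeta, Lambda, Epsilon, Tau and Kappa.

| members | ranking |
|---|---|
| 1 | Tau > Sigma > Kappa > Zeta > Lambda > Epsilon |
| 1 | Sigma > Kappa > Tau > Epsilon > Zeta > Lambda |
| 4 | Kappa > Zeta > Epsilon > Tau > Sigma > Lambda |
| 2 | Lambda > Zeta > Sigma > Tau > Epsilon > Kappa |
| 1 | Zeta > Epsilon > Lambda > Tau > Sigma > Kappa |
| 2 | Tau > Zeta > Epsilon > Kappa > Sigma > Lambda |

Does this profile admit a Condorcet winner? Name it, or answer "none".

none

Head-to-head results (11 members):
Sigma vs Zeta: Sigma preferred on 1+1 = 2 ballots; Zeta wins 9–2.
Sigma vs Lambda: Sigma, 8–3.
Sigma vs Epsilon: Epsilon, 7–4.
Sigma vs Tau: Tau wins 8–3.
Sigma vs Kappa: Kappa, 6–5.
Zeta vs Lambda: Zeta is ranked higher on 1+1+4+1+2 = 9 ballots, Lambda on 2. Zeta wins 9–2.
Zeta–Epsilon: Zeta 10–1.
Zeta vs Tau: 4+2+1 = 7 for Zeta, 4 for Tau — Zeta by 7–4.
Zeta vs Kappa: Zeta preferred on 2+1+2 = 5 ballots; Kappa wins 6–5.
Lambda–Epsilon: Epsilon 8–3.
Lambda vs Tau: Tau, 8–3.
Lambda vs Kappa: Kappa, 8–3.
Epsilon vs Tau: Tau, 6–5.
Epsilon vs Kappa: 5 to 6, Kappa.
Tau vs Kappa: Tau is ranked higher on 1+2+1+2 = 6 ballots, Kappa on 5. Tau wins 6–5.
Each book drops at least one matchup (Sigma loses to Zeta; Zeta loses to Kappa; Lambda loses to Sigma; Epsilon loses to Zeta; Tau loses to Zeta; Kappa loses to Tau); the cycle Zeta beats Tau beats Kappa beats Zeta rules out a Condorcet winner.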